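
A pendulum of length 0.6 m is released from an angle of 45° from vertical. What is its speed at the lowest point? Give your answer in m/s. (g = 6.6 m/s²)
h = L(1 − cosθ) = 0.6×(1 − cos45°) = 0.1757 m
v = √(2gh) = √(2×6.6×0.1757) = 1.523 m/s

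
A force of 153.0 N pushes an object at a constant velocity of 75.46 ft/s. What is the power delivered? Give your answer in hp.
P = Fv = 153 N × 23 m/s = 3519 W = 4.719 hp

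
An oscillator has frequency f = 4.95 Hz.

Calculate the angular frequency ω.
ω = 2πf = 2π×4.95 = 31.1 rad/s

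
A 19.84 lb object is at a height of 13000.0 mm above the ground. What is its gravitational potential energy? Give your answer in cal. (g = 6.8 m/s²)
PE = mgh = 8.999 kg × 6.8 m/s² × 13 m = 795.5 J = 190.1 cal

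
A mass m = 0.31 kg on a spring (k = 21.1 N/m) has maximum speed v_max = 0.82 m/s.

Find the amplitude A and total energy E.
½mv²_max = ½kA² → A = v_max√(m/k) = 0.82×√(0.31/21.1) = 0.09939 m = 9.939 cm
E = ½mv²_max = ½×0.31×0.82² = 0.1042 J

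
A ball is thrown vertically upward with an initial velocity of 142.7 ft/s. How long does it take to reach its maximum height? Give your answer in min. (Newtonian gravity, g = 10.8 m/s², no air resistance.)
t_up = v₀/g (with unit conversion) = 0.06712 min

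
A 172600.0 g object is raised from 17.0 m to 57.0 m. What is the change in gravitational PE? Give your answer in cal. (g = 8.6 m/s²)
ΔPE = mg(h₂ − h₁) = 172.6 kg × 8.6 m/s² × (57 − 17) m = 5.937e+04 J = 14190.0 cal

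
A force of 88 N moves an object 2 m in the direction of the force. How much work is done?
W = Fd = 88×2 = 176.0 J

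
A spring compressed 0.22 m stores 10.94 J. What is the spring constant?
PE = ½kx² → k = 2PE/x² = 2×10.94/0.22² = 452.1 N/m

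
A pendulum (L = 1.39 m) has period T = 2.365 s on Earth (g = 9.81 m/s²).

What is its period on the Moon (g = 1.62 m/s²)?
T = 2π√(L/g), so T_moon/T_earth = √(g_earth/g_moon)
T_moon = 2π√(1.39/1.62) = 5.82 s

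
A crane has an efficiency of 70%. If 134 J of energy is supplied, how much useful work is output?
W_out = η × W_in = 0.7 × 134 = 93.8 J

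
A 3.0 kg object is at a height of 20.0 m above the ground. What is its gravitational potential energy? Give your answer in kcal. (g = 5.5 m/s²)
PE = mgh = 3 kg × 5.5 m/s² × 20 m = 330 J = 0.07887 kcal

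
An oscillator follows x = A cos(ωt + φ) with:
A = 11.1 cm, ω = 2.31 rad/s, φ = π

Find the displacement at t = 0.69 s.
x = A cos(ωt + φ) = 11.1×cos(2.31×0.69 + π) = 0.2564 cm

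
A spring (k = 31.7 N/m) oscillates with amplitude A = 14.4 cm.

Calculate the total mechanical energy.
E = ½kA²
E = ½kA² = ½×31.7×(0.144)² = 0.3287 J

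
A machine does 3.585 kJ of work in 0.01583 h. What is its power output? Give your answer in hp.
P = W/t = 3585 J / 56.99 s = 62.91 W = 0.08436 hp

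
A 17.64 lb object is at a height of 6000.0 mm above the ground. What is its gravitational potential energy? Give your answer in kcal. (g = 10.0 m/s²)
PE = mgh = 8.001 kg × 10.0 m/s² × 6 m = 480.1 J = 0.1147 kcal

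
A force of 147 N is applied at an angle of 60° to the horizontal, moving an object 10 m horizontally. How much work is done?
W = Fd cosθ = 147×10×cos(60°) = 735.0 J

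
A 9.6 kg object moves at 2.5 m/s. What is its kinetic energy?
KE = ½mv² = ½×9.6×2.5² = 30.0 J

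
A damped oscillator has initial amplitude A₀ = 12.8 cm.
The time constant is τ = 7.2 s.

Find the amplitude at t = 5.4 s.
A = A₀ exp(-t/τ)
A = A₀ exp(−t/τ) = 12.8×exp(−5.4/7.2) = 6.046 cm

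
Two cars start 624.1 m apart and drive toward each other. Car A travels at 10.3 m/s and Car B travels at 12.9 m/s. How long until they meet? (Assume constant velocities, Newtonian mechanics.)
Combined speed: v_combined = 10.3 + 12.9 = 23.2 m/s
Time to meet: t = d/23.2 = 624.1/23.2 = 26.9 s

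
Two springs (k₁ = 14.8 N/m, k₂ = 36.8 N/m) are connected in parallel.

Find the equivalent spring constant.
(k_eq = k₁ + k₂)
k_eq = k₁ + k₂ = 14.8 + 36.8 = 51.6 N/m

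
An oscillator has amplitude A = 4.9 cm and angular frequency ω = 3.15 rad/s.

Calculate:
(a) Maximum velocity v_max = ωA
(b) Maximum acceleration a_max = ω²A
v_max = ωA = 3.15×0.049 = 0.1544 m/s
a_max = ω²A = 3.15²×0.049 = 0.4862 m/s²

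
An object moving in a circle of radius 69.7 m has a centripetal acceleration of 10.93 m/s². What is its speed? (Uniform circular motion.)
v = √(a_c × r) = √(10.93 × 69.7) = 27.6 m/s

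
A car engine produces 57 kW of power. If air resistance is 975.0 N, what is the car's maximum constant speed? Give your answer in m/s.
P = Fv → v = P/F = 57000 W / 975 N = 58.46 m/s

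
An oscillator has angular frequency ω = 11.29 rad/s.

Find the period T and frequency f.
T = 2π/ω = 2π/11.29 = 0.5565 s; f = ω/2π = 1.797 Hz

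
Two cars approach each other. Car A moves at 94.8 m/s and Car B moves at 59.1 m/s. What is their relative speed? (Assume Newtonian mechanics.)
v_rel = v_A + v_B = 94.8 + 59.1 = 153.9 m/s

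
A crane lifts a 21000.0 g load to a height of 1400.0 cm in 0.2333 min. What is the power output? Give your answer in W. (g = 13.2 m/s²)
W = mgh = 21×13.2×14 = 3881 J
P = W/t = 3881/14 = 277.2 W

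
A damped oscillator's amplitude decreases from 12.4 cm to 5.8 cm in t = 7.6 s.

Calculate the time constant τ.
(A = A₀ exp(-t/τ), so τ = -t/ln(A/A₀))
A/A₀ = 5.8/12.4 = 0.4677; ln(A/A₀) = -0.7598
τ = −t/ln(A/A₀) = −7.6/-0.7598 = 10 s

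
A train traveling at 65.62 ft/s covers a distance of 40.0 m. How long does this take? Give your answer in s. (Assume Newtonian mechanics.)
t = d/v (with unit conversion) = 2.0 s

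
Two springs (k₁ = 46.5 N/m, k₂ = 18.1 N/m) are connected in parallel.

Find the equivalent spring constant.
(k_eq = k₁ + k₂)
k_eq = k₁ + k₂ = 46.5 + 18.1 = 64.6 N/m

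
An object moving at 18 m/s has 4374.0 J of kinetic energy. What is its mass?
KE = ½mv² → m = 2KE/v² = 2×4374.0/18² = 27.0 kg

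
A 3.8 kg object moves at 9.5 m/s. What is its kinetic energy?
KE = ½mv² = ½×3.8×9.5² = 171.475 J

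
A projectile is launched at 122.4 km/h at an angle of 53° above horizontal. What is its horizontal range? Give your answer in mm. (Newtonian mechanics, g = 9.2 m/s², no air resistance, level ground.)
R = v₀² sin(2θ) / g (with unit conversion) = 120800.0 mm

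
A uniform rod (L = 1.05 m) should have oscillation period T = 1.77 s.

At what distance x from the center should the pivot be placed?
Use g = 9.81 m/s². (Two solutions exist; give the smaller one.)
T = 2π√((L²/12 + x²)/(gx)). Let c = T²g/(4π²) = 0.7785.
x² − cx + L²/12 = 0 → x = (c − √(c² − L²/3))/2 = 0.145 m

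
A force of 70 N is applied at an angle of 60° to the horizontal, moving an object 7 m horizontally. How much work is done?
W = Fd cosθ = 70×7×cos(60°) = 245.0 J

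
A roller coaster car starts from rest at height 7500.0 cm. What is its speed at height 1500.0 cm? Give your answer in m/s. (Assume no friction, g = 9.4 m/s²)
mgh₁ = ½mv₂² + mgh₂ → v₂ = √(2g(h₁−h₂)) = √(2×9.4×(75−15)) = 33.59 m/s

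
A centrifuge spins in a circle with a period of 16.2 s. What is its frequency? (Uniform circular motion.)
f = 1/T = 1/16.2 = 0.0617 Hz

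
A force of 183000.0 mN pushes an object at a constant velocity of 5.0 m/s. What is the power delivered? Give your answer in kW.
P = Fv = 183 N × 5 m/s = 915 W = 0.915 kW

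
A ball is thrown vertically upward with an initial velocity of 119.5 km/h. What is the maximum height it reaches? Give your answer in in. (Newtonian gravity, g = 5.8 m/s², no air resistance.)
h_max = v₀²/(2g) (with unit conversion) = 3740.0 in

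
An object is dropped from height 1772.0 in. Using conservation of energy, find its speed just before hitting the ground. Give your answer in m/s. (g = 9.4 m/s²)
mgh = ½mv² → v = √(2gh) = √(2×9.4×45.01) = 29.09 m/s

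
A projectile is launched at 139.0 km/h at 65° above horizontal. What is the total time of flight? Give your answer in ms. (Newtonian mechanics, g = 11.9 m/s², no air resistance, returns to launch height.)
T = 2v₀sin(θ)/g (with unit conversion) = 5881.0 ms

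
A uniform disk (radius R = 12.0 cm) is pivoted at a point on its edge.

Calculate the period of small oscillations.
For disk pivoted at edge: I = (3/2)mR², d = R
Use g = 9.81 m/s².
I/m = (3/2)R² = 0.0216 m²; d = R = 0.12 m
T = 2π√((3/2)R²/(gR)) = 2π√(3R/(2g)) = 0.8511 s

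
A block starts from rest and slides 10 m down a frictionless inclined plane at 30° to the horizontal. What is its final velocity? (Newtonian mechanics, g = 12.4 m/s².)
a = g sin(θ) = 12.4 × sin(30°) = 6.2 m/s²
v = √(2ad) = √(2 × 6.2 × 10) = 11.14 m/s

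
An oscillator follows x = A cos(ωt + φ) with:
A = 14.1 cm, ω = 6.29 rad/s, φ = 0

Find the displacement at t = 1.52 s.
x = A cos(ωt + φ) = 14.1×cos(6.29×1.52 + 0) = -13.97 cm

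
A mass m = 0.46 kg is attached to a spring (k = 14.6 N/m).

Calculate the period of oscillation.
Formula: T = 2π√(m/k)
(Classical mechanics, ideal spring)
T = 2π√(m/k) = 2π√(0.46/14.6) = 1.115 s; f = 1/T = 0.8966 Hz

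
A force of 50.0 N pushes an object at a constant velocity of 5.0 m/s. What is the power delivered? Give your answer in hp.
P = Fv = 50 N × 5 m/s = 250 W = 0.3353 hp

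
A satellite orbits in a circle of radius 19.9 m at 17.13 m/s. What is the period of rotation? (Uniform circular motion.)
T = 2πr/v = 2π×19.9/17.13 = 7.3 s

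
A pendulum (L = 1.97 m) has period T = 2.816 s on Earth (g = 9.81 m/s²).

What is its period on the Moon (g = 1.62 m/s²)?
T = 2π√(L/g), so T_moon/T_earth = √(g_earth/g_moon)
T_moon = 2π√(1.97/1.62) = 6.929 s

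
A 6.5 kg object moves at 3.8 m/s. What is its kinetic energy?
KE = ½mv² = ½×6.5×3.8² = 46.93 J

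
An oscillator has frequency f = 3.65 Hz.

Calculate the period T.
T = 1/f = 1/3.65 = 0.274 s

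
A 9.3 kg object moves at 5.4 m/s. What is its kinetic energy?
KE = ½mv² = ½×9.3×5.4² = 135.594 J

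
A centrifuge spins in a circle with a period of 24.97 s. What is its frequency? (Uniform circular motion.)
f = 1/T = 1/24.97 = 0.04 Hz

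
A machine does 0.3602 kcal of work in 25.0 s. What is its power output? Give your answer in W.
P = W/t = 1507 J / 25 s = 60.28 W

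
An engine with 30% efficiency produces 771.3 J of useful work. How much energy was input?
W_in = W_out/η = 771.3/0.3 = 2571.0 J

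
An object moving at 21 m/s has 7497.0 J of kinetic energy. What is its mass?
KE = ½mv² → m = 2KE/v² = 2×7497.0/21² = 34.0 kg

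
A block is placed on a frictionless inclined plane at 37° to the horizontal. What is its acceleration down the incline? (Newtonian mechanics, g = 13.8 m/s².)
a = g sin(θ) = 13.8 × sin(37°) = 13.8 × 0.6018 = 8.31 m/s²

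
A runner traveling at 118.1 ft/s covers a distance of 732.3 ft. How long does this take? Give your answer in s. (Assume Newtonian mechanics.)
t = d/v (with unit conversion) = 6.201 s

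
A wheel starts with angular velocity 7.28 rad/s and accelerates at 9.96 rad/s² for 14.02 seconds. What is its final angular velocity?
ω = ω₀ + αt = 7.28 + 9.96 × 14.02 = 146.92 rad/s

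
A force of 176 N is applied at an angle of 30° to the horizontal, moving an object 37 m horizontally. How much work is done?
W = Fd cosθ = 176×37×cos(30°) = 5639.6 J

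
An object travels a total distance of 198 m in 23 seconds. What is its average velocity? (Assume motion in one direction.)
v_avg = Δd / Δt = 198 / 23 = 8.61 m/s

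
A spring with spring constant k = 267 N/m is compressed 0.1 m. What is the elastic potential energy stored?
PE = ½kx² = ½×267×0.1² = 1.335 J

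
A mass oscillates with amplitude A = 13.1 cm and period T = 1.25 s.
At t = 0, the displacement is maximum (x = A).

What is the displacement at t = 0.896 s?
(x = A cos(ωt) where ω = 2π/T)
ω = 2π/T = 2π/1.25 = 5.027 rad/s
x = A cos(ωt) = 13.1×cos(5.027×0.896) = -2.713 cm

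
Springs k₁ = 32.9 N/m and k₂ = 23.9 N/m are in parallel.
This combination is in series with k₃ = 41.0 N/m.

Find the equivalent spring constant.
k₁₂ = k₁ + k₂ = 56.8 N/m (parallel)
1/k_eq = 1/k₁₂ + 1/k₃ → k_eq = 23.81 N/m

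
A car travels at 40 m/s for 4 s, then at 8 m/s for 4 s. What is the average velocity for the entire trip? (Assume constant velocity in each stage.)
d₁ = v₁t₁ = 40 × 4 = 160 m
d₂ = v₂t₂ = 8 × 4 = 32 m
d_total = 192 m, t_total = 8 s
v_avg = d_total/t_total = 192/8 = 24.0 m/s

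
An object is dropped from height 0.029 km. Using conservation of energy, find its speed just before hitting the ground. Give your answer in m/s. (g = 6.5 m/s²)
mgh = ½mv² → v = √(2gh) = √(2×6.5×29) = 19.42 m/s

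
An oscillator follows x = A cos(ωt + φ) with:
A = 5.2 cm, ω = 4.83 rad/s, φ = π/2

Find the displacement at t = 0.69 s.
x = A cos(ωt + φ) = 5.2×cos(4.83×0.69 + π/2) = 0.9877 cm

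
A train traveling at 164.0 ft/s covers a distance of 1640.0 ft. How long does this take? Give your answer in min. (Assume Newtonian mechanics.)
t = d/v (with unit conversion) = 0.1667 min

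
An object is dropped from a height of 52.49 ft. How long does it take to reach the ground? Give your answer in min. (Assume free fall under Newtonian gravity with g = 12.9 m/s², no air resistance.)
t = √(2h/g) (with unit conversion) = 0.02625 min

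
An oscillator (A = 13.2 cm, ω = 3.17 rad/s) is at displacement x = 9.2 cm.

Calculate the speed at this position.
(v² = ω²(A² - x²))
v = ω√(A² − x²) = 3.17×√(0.132² − 0.092²) = 0.3001 m/s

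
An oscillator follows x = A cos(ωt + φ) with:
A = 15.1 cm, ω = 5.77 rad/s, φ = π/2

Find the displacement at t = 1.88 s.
x = A cos(ωt + φ) = 15.1×cos(5.77×1.88 + π/2) = 14.93 cm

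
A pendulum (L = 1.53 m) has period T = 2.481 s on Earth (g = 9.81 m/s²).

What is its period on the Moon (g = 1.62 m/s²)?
T = 2π√(L/g), so T_moon/T_earth = √(g_earth/g_moon)
T_moon = 2π√(1.53/1.62) = 6.106 s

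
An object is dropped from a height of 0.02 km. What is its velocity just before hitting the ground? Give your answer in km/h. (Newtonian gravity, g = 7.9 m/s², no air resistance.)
v = √(2gh) (with unit conversion) = 63.99 km/h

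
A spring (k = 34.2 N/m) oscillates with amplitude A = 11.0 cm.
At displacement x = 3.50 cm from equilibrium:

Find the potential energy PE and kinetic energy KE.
E_total = ½kA² = ½×34.2×(0.11)² = 0.2069 J
PE = ½kx² = ½×34.2×(0.035)² = 0.02095 J
KE = E_total − PE = 0.186 J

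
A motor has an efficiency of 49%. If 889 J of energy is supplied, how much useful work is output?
W_out = η × W_in = 0.49 × 889 = 435.61 J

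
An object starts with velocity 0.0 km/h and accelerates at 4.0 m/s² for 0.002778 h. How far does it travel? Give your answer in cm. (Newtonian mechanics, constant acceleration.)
d = v₀t + ½at² (with unit conversion) = 20000.0 cm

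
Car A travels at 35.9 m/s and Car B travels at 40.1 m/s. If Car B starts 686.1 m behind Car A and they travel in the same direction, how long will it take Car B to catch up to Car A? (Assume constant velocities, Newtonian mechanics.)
Relative speed: v_rel = 40.1 - 35.9 = 4.2 m/s
Time to catch: t = d₀/v_rel = 686.1/4.2 = 163.36 s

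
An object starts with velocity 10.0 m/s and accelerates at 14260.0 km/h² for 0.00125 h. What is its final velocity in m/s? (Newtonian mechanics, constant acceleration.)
v = v₀ + at (with unit conversion) = 14.95 m/s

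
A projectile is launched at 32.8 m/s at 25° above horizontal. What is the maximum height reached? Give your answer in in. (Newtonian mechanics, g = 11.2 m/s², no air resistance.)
H = v₀²sin²(θ)/(2g) (with unit conversion) = 337.7 in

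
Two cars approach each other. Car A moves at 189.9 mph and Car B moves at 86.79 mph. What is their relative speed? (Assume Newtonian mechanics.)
v_rel = v_A + v_B = 189.9 + 86.79 = 276.7 mph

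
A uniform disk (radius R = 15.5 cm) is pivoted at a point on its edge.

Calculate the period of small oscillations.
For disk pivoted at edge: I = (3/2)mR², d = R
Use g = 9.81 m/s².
I/m = (3/2)R² = 0.03604 m²; d = R = 0.155 m
T = 2π√((3/2)R²/(gR)) = 2π√(3R/(2g)) = 0.9673 s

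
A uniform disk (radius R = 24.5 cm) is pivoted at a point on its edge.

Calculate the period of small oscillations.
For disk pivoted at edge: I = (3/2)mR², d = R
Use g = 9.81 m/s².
I/m = (3/2)R² = 0.09004 m²; d = R = 0.245 m
T = 2π√((3/2)R²/(gR)) = 2π√(3R/(2g)) = 1.216 s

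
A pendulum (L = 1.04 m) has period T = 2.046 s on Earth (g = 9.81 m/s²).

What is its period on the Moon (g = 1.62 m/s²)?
T = 2π√(L/g), so T_moon/T_earth = √(g_earth/g_moon)
T_moon = 2π√(1.04/1.62) = 5.034 s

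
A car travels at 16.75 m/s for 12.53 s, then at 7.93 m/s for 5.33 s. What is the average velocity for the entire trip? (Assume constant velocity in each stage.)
d₁ = v₁t₁ = 16.75 × 12.53 = 209.877 m
d₂ = v₂t₂ = 7.93 × 5.33 = 42.2669 m
d_total = 252.14 m, t_total = 17.86 s
v_avg = d_total/t_total = 252.14/17.86 = 14.12 m/s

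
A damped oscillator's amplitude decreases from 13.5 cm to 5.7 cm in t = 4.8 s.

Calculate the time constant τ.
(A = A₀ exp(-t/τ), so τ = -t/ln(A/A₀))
A/A₀ = 5.7/13.5 = 0.4222; ln(A/A₀) = -0.8622
τ = −t/ln(A/A₀) = −4.8/-0.8622 = 5.567 s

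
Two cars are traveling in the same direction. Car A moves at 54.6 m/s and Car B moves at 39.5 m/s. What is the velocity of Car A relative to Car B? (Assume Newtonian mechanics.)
v_rel = v_A - v_B = 54.6 - 39.5 = 15.1 m/s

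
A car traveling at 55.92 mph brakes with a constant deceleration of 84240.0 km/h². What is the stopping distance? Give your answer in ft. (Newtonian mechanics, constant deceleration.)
d = v₀² / (2a) (with unit conversion) = 157.7 ft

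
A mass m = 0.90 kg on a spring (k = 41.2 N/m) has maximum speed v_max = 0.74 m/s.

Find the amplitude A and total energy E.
½mv²_max = ½kA² → A = v_max√(m/k) = 0.74×√(0.9/41.2) = 0.1094 m = 10.94 cm
E = ½mv²_max = ½×0.9×0.74² = 0.2464 J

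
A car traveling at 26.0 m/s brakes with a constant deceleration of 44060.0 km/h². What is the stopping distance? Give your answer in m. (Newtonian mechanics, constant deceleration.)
d = v₀² / (2a) (with unit conversion) = 99.42 m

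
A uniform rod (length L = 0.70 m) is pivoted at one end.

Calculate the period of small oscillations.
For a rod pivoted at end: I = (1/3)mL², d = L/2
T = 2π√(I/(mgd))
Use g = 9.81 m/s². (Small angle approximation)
I/m = (1/3)L² = 0.1633 m²; d = L/2 = 0.35 m
T = 2π√(I/(mgd)) = 2π√(0.1633/(9.81×0.35)) = 1.37 s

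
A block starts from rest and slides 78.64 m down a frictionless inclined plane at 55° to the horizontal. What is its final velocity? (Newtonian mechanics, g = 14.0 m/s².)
a = g sin(θ) = 14.0 × sin(55°) = 11.47 m/s²
v = √(2ad) = √(2 × 11.47 × 78.64) = 42.47 m/s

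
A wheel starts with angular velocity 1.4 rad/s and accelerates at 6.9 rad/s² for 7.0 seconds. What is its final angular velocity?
ω = ω₀ + αt = 1.4 + 6.9 × 7.0 = 49.7 rad/s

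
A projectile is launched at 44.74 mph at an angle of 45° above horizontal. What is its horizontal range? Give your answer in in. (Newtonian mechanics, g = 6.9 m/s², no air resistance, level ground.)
R = v₀² sin(2θ) / g (with unit conversion) = 2282.0 in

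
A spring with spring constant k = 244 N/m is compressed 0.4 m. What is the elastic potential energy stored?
PE = ½kx² = ½×244×0.4² = 19.52 J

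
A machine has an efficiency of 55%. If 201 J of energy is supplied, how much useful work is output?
W_out = η × W_in = 0.55 × 201 = 110.55 J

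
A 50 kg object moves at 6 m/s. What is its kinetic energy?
KE = ½mv² = ½×50×6² = 900.0 J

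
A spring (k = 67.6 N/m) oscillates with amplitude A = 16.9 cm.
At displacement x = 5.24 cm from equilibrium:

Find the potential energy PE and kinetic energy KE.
E_total = ½kA² = ½×67.6×(0.169)² = 0.9654 J
PE = ½kx² = ½×67.6×(0.0524)² = 0.09281 J
KE = E_total − PE = 0.8726 J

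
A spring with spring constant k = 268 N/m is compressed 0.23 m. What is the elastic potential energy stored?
PE = ½kx² = ½×268×0.23² = 7.089 J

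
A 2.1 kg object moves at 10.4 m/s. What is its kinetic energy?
KE = ½mv² = ½×2.1×10.4² = 113.568 J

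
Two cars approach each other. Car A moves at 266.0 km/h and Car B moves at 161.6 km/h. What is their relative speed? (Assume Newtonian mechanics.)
v_rel = v_A + v_B = 266.0 + 161.6 = 427.6 km/h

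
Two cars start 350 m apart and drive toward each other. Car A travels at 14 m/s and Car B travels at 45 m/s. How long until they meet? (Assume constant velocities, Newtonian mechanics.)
Combined speed: v_combined = 14 + 45 = 59 m/s
Time to meet: t = d/59 = 350/59 = 5.93 s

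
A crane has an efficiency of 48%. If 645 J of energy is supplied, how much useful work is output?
W_out = η × W_in = 0.48 × 645 = 309.6 J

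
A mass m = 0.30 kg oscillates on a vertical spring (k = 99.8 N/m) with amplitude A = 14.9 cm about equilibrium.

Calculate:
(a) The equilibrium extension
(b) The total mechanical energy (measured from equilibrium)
x_eq = mg/k = 0.3×9.81/99.8 = 0.02949 m = 2.949 cm
E = ½kA² = ½×99.8×(0.149)² = 1.108 J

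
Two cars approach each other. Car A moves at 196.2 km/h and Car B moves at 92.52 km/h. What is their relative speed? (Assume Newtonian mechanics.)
v_rel = v_A + v_B = 196.2 + 92.52 = 288.7 km/h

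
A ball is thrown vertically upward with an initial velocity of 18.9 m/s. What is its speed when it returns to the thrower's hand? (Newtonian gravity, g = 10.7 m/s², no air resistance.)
By conservation of energy, the ball returns at the same speed = 18.9 m/s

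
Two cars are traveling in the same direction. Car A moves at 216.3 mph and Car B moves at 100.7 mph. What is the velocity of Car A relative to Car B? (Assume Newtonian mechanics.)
v_rel = v_A - v_B = 216.3 - 100.7 = 115.6 mph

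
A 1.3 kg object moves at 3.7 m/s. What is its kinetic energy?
KE = ½mv² = ½×1.3×3.7² = 8.8985 J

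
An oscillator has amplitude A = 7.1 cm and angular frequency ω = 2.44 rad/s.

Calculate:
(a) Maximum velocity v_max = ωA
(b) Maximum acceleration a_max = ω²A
v_max = ωA = 2.44×0.071 = 0.1732 m/s
a_max = ω²A = 2.44²×0.071 = 0.4227 m/s²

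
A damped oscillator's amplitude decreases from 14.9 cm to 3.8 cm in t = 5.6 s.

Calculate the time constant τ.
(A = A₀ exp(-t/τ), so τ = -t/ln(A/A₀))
A/A₀ = 3.8/14.9 = 0.255; ln(A/A₀) = -1.366
τ = −t/ln(A/A₀) = −5.6/-1.366 = 4.098 s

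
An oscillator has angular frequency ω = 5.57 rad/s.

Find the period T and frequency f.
T = 2π/ω = 2π/5.57 = 1.128 s; f = ω/2π = 0.8865 Hz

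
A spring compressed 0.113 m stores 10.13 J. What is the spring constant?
PE = ½kx² → k = 2PE/x² = 2×10.13/0.113² = 1587.0 N/m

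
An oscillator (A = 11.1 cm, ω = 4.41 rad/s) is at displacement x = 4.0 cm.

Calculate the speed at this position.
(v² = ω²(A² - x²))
v = ω√(A² − x²) = 4.41×√(0.111² − 0.04²) = 0.4566 m/s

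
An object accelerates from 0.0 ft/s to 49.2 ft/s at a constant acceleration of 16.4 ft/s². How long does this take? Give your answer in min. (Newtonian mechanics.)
t = (v - v₀)/a (with unit conversion) = 0.05 min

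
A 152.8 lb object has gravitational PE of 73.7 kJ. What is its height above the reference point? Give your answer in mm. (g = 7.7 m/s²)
PE = mgh → h = PE/(mg) = 7.37e+04 J / (69.31 kg × 7.7 m/s²) = 138.1 m = 138100.0 mm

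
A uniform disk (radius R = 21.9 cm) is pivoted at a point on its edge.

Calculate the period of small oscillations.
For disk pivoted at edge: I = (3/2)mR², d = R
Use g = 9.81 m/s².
I/m = (3/2)R² = 0.07194 m²; d = R = 0.219 m
T = 2π√((3/2)R²/(gR)) = 2π√(3R/(2g)) = 1.15 s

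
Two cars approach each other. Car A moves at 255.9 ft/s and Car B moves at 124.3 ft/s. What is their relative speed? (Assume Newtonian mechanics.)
v_rel = v_A + v_B = 255.9 + 124.3 = 380.2 ft/s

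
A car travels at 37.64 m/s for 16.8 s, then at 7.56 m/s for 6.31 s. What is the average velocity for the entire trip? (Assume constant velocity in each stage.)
d₁ = v₁t₁ = 37.64 × 16.8 = 632.352 m
d₂ = v₂t₂ = 7.56 × 6.31 = 47.7036 m
d_total = 680.06 m, t_total = 23.11 s
v_avg = d_total/t_total = 680.06/23.11 = 29.43 m/s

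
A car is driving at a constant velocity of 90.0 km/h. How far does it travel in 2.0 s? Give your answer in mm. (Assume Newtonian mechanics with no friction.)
d = vt (with unit conversion) = 50000.0 mm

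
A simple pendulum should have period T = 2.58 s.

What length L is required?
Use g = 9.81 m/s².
T = 2π√(L/g) → L = g(T/2π)² = 9.81×(2.58/2π)² = 1.654 m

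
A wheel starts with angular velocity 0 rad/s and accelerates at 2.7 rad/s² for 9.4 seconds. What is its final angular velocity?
ω = ω₀ + αt = 0 + 2.7 × 9.4 = 25.38 rad/s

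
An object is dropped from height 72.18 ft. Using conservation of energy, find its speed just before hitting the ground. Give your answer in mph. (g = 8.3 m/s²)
mgh = ½mv² → v = √(2gh) = √(2×8.3×22) = 19.11 m/s = 42.75 mph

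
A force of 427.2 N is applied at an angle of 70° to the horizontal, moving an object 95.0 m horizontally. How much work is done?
W = Fd cosθ = 427.2×95.0×cos(70°) = 13881.0 J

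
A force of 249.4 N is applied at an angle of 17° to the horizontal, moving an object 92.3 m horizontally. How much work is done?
W = Fd cosθ = 249.4×92.3×cos(17°) = 22014.0 J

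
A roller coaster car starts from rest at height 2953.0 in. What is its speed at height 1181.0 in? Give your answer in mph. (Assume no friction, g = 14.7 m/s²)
mgh₁ = ½mv₂² + mgh₂ → v₂ = √(2g(h₁−h₂)) = √(2×14.7×(75.01−30)) = 36.38 m/s = 81.37 mph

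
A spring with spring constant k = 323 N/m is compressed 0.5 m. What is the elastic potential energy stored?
PE = ½kx² = ½×323×0.5² = 40.38 J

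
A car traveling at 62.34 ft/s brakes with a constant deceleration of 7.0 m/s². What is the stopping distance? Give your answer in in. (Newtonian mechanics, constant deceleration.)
d = v₀² / (2a) (with unit conversion) = 1015.0 in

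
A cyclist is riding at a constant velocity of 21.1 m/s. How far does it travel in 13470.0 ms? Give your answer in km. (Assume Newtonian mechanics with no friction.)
d = vt (with unit conversion) = 0.2842 km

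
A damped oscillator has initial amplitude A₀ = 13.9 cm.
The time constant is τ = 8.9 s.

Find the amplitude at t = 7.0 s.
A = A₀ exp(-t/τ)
A = A₀ exp(−t/τ) = 13.9×exp(−7.0/8.9) = 6.33 cm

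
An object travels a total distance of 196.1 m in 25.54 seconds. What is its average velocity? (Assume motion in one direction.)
v_avg = Δd / Δt = 196.1 / 25.54 = 7.68 m/s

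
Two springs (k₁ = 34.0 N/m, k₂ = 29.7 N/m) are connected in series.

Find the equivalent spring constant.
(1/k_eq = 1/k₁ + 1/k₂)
1/k_eq = 1/34.0 + 1/29.7 = 0.063082; k_eq = 15.85 N/m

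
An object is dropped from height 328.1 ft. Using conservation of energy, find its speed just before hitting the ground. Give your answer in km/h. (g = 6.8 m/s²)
mgh = ½mv² → v = √(2gh) = √(2×6.8×100) = 36.88 m/s = 132.8 km/h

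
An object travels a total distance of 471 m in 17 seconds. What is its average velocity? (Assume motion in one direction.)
v_avg = Δd / Δt = 471 / 17 = 27.71 m/s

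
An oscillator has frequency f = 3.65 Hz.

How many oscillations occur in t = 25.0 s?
n = f×t = 3.65×25.0 = 91.25 oscillations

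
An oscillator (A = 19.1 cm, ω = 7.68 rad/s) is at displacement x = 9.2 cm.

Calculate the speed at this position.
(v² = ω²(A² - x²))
v = ω√(A² − x²) = 7.68×√(0.191² − 0.092²) = 1.285 m/s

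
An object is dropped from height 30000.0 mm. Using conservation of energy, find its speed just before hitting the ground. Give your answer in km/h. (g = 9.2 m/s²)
mgh = ½mv² → v = √(2gh) = √(2×9.2×30) = 23.49 m/s = 84.58 km/h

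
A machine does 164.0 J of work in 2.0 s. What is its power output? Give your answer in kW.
P = W/t = 164 J / 2 s = 82 W = 0.082 kW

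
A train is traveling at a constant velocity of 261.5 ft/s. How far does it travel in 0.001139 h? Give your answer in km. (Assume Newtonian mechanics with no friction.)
d = vt (with unit conversion) = 0.3268 km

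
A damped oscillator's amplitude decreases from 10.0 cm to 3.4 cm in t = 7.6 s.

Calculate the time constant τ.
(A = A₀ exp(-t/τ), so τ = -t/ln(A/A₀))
A/A₀ = 3.4/10.0 = 0.34; ln(A/A₀) = -1.079
τ = −t/ln(A/A₀) = −7.6/-1.079 = 7.045 s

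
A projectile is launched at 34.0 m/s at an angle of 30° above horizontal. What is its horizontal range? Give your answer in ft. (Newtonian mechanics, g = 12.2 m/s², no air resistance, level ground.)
R = v₀² sin(2θ) / g (with unit conversion) = 269.2 ft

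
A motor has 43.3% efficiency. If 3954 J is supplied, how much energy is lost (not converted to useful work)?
W_out = η × W_in = 0.433×3954 = 1712.1 J
W_lost = W_in − W_out = 3954 − 1712.1 = 2241.9 J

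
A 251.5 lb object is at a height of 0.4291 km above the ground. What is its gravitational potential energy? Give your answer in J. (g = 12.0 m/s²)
PE = mgh = 114.1 kg × 12.0 m/s² × 429.1 m = 5.874e+05 J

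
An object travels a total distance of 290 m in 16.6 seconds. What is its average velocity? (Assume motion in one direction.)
v_avg = Δd / Δt = 290 / 16.6 = 17.47 m/s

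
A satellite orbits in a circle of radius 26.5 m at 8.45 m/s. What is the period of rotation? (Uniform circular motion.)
T = 2πr/v = 2π×26.5/8.45 = 19.7 s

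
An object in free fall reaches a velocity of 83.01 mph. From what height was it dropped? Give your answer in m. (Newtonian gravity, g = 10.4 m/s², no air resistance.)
h = v²/(2g) (with unit conversion) = 66.2 m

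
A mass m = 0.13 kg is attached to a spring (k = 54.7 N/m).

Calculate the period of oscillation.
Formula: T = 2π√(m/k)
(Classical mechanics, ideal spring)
T = 2π√(m/k) = 2π√(0.13/54.7) = 0.3063 s; f = 1/T = 3.265 Hz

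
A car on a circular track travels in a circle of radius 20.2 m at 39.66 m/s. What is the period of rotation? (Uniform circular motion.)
T = 2πr/v = 2π×20.2/39.66 = 3.2 s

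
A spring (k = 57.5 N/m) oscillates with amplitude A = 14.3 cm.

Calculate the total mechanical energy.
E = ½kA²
E = ½kA² = ½×57.5×(0.143)² = 0.5879 J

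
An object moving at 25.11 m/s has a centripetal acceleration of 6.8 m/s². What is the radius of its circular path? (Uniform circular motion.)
r = v²/a_c = 25.11²/6.8 = 92.72 m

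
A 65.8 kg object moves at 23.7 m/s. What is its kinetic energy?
KE = ½mv² = ½×65.8×23.7² = 18479.6 J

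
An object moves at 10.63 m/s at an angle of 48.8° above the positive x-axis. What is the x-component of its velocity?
vₓ = v cos(θ) = 10.63 × cos(48.8°) = 7.0 m/s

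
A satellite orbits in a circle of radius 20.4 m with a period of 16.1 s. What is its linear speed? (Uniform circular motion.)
v = 2πr/T = 2π×20.4/16.1 = 7.96 m/s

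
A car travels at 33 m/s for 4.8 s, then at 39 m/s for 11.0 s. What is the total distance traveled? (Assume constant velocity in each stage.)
d₁ = v₁t₁ = 33 × 4.8 = 158.4 m
d₂ = v₂t₂ = 39 × 11.0 = 429 m
d_total = 158.4 + 429 = 587.4 m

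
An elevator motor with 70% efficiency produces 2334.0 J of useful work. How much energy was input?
W_in = W_out/η = 2334.0/0.7 = 3334.3 J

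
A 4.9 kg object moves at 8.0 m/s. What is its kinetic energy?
KE = ½mv² = ½×4.9×8.0² = 156.8 J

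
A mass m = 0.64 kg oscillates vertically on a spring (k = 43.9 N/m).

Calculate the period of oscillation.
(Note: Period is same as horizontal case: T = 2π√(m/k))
T = 2π√(m/k) = 2π√(0.64/43.9) = 0.7586 s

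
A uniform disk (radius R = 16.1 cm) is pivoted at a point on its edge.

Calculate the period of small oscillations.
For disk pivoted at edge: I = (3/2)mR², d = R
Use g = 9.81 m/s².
I/m = (3/2)R² = 0.03888 m²; d = R = 0.161 m
T = 2π√((3/2)R²/(gR)) = 2π√(3R/(2g)) = 0.9858 s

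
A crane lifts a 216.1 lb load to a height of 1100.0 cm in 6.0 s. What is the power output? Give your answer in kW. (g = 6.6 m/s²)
W = mgh = 98.02×6.6×11 = 7116 J
P = W/t = 7116/6 = 1186 W = 1.186 kW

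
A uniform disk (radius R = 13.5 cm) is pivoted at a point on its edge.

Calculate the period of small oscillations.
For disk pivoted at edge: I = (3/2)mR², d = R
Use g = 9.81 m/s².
I/m = (3/2)R² = 0.02734 m²; d = R = 0.135 m
T = 2π√((3/2)R²/(gR)) = 2π√(3R/(2g)) = 0.9027 s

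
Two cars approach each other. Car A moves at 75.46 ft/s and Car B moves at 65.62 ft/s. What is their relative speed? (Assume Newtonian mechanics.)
v_rel = v_A + v_B = 75.46 + 65.62 = 141.1 ft/s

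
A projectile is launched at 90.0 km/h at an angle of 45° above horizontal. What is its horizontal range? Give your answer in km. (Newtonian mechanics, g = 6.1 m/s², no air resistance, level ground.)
R = v₀² sin(2θ) / g (with unit conversion) = 0.1025 km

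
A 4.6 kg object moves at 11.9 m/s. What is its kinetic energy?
KE = ½mv² = ½×4.6×11.9² = 325.703 J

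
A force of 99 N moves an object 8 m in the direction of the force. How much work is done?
W = Fd = 99×8 = 792.0 J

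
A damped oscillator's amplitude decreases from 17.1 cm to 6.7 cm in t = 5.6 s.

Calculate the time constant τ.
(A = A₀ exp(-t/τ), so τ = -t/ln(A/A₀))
A/A₀ = 6.7/17.1 = 0.3918; ln(A/A₀) = -0.937
τ = −t/ln(A/A₀) = −5.6/-0.937 = 5.977 s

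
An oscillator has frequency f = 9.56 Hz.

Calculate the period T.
T = 1/f = 1/9.56 = 0.1046 s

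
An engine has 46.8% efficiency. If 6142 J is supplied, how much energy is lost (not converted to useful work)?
W_out = η × W_in = 0.468×6142 = 2874.5 J
W_lost = W_in − W_out = 6142 − 2874.5 = 3267.5 J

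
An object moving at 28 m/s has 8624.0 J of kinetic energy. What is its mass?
KE = ½mv² → m = 2KE/v² = 2×8624.0/28² = 22.0 kg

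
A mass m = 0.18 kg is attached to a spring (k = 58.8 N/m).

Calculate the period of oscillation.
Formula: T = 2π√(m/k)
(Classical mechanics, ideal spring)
T = 2π√(m/k) = 2π√(0.18/58.8) = 0.3476 s; f = 1/T = 2.877 Hz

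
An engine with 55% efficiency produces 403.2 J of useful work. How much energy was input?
W_in = W_out/η = 403.2/0.55 = 733.09 J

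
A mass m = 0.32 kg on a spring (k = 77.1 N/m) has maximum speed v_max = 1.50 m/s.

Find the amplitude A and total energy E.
½mv²_max = ½kA² → A = v_max√(m/k) = 1.5×√(0.32/77.1) = 0.09664 m = 9.664 cm
E = ½mv²_max = ½×0.32×1.5² = 0.36 J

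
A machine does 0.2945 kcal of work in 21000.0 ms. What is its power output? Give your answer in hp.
P = W/t = 1232 J / 21 s = 58.68 W = 0.07869 hp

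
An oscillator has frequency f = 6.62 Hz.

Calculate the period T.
T = 1/f = 1/6.62 = 0.1511 s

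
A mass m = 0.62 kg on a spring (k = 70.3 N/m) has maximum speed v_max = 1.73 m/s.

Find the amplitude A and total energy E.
½mv²_max = ½kA² → A = v_max√(m/k) = 1.73×√(0.62/70.3) = 0.1625 m = 16.25 cm
E = ½mv²_max = ½×0.62×1.73² = 0.9278 J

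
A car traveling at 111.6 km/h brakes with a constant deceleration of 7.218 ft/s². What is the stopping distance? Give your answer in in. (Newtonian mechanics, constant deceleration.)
d = v₀² / (2a) (with unit conversion) = 8599.0 in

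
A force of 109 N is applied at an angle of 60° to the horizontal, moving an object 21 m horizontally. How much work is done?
W = Fd cosθ = 109×21×cos(60°) = 1144.5 J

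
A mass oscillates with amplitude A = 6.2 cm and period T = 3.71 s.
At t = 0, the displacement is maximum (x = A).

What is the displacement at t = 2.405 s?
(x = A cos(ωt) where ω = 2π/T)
ω = 2π/T = 2π/3.71 = 1.694 rad/s
x = A cos(ωt) = 6.2×cos(1.694×2.405) = -3.699 cm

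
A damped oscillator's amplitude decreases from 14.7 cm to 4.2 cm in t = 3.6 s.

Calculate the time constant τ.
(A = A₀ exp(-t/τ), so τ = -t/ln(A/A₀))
A/A₀ = 4.2/14.7 = 0.2857; ln(A/A₀) = -1.253
τ = −t/ln(A/A₀) = −3.6/-1.253 = 2.874 s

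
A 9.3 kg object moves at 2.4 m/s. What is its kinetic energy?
KE = ½mv² = ½×9.3×2.4² = 26.784 J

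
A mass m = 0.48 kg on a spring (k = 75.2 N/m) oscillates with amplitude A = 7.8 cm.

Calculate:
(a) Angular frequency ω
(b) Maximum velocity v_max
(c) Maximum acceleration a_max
ω = √(k/m) = √(75.2/0.48) = 12.52 rad/s
v_max = ωA = 12.52×0.078 = 0.9763 m/s
a_max = ω²A = 12.52²×0.078 = 12.22 m/s²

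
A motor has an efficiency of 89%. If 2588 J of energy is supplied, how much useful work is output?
W_out = η × W_in = 0.89 × 2588 = 2303.3 J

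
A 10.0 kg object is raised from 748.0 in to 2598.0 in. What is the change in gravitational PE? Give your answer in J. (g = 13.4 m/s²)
ΔPE = mg(h₂ − h₁) = 10 kg × 13.4 m/s² × (65.99 − 19) m = 6297 J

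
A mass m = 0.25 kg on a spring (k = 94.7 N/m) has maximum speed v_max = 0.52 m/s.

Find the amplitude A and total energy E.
½mv²_max = ½kA² → A = v_max√(m/k) = 0.52×√(0.25/94.7) = 0.02672 m = 2.672 cm
E = ½mv²_max = ½×0.25×0.52² = 0.0338 J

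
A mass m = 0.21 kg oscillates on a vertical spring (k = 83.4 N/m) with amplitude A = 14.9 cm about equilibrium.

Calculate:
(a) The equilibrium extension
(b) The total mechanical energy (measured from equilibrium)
x_eq = mg/k = 0.21×9.81/83.4 = 0.0247 m = 2.47 cm
E = ½kA² = ½×83.4×(0.149)² = 0.9258 J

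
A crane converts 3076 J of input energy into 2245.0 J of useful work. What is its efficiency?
η = W_out/W_in = 2245.0/3076 = 0.7298 = 72.98%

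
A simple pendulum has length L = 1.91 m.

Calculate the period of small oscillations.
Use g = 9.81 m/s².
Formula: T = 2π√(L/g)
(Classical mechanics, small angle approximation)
T = 2π√(L/g) = 2π√(1.91/9.81) = 2.772 s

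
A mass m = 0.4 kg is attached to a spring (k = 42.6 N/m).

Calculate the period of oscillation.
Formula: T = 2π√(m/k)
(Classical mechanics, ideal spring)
T = 2π√(m/k) = 2π√(0.4/42.6) = 0.6088 s; f = 1/T = 1.642 Hz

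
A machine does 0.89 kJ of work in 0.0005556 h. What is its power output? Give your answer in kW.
P = W/t = 890 J / 2 s = 445 W = 0.445 kW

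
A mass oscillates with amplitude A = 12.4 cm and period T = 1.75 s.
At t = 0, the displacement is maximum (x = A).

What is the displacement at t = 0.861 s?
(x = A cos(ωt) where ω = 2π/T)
ω = 2π/T = 2π/1.75 = 3.59 rad/s
x = A cos(ωt) = 12.4×cos(3.59×0.861) = -12.38 cm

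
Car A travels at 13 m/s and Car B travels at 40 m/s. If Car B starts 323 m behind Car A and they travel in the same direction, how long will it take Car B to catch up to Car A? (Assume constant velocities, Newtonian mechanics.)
Relative speed: v_rel = 40 - 13 = 27 m/s
Time to catch: t = d₀/v_rel = 323/27 = 11.96 s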